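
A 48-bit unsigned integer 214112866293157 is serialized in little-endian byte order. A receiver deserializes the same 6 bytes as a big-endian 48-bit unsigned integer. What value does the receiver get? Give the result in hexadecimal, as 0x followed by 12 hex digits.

214112866293157 in 48-bit hexadecimal is 0xC2BC095655A5.
Stored little-endian, the bytes at ascending addresses are A5 55 56 09 BC C2.
Read back as big-endian, the last byte is least significant, giving 0xA5555609BCC2.

0xA5555609BCC2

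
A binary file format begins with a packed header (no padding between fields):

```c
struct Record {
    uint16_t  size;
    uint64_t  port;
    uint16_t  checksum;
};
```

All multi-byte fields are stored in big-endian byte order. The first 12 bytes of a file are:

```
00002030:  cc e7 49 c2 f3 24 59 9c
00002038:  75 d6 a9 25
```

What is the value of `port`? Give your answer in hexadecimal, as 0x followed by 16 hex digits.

0x49C2F324599C75D6

`port` follows `size` (2 bytes), so it starts at byte offset 2 and occupies 8 bytes.
Bytes at offsets 2..9: 49 C2 F3 24 59 9C 75 D6.
Big-endian: lowest address holds the most-significant byte.
The bytes are already most-significant first: 0x49C2F324599C75D6.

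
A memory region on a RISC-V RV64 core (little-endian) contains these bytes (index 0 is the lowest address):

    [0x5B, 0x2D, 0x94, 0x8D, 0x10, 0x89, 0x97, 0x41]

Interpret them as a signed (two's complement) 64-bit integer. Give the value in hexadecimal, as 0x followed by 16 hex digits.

Little-endian: lowest address holds the least-significant byte.
Reassemble most-significant byte first: 41 97 89 10 8D 94 2D 5B → 0x419789108D942D5B.

0x419789108D942D5B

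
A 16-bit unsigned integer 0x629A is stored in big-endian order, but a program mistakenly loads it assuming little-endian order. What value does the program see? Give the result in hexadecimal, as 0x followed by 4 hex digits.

0x9A62

Stored big-endian, the bytes at ascending addresses are 62 9A.
Read back as little-endian, the first byte is least significant, giving 0x9A62.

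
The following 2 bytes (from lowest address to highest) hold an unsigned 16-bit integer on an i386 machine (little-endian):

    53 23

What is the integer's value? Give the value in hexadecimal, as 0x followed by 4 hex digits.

0x2353

In little-endian order the low byte comes first in memory.
Reassemble most-significant byte first: 23 53 → 0x2353.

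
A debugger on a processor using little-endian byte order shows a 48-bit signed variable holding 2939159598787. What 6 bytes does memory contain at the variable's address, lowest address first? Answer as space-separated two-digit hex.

C3 56 90 53 AC 02

2939159598787 in hexadecimal, padded to 48 bits, is 0x02AC539056C3.
Split into bytes (most-significant first): 02 AC 53 90 56 C3.
Little-endian: lowest address holds the least-significant byte.
So at ascending addresses the bytes are C3 56 90 53 AC 02.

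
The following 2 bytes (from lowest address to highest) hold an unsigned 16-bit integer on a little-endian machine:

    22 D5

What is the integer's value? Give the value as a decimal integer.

54562

In little-endian order the low byte comes first in memory.
Reassemble most-significant byte first: D5 22 → 0xD522.
0xD522 = 54562.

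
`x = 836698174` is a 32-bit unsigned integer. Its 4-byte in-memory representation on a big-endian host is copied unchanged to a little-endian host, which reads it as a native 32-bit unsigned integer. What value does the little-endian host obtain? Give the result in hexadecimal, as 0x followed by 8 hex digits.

836698174 in 32-bit hexadecimal is 0x31DF003E.
Stored big-endian, the bytes at ascending addresses are 31 DF 00 3E.
Read back as little-endian, the first byte is least significant, giving 0x3E00DF31.

0x3E00DF31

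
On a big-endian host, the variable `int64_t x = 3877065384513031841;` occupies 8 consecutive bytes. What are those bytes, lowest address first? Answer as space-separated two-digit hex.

3877065384513031841 in hexadecimal, padded to 64 bits, is 0x35CE1A6CF6DCCEA1.
Split into bytes (most-significant first): 35 CE 1A 6C F6 DC CE A1.
In big-endian order the high byte comes first in memory.
So the memory order matches the most-significant-first order: 35 CE 1A 6C F6 DC CE A1.

35 CE 1A 6C F6 DC CE A1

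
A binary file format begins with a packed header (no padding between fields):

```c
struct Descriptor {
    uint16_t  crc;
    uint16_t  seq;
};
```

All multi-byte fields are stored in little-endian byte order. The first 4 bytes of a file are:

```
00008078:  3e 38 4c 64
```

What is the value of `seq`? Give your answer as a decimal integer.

`seq` follows `crc` (2 bytes), so it starts at byte offset 2 and occupies 2 bytes.
Bytes at offsets 2..3: 4C 64.
In little-endian order the low byte comes first in memory.
Reassemble most-significant byte first: 64 4C → 0x644C.
0x644C = 25676.

25676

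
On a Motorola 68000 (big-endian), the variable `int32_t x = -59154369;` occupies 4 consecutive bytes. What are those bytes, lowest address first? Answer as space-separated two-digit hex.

Two's complement of -59154369 in 32 bits: 59154369 = 0x03869FC1; invert → 0xFC79603E; add 1 → 0xFC79603F.
Split into bytes (most-significant first): FC 79 60 3F.
Big-endian: lowest address holds the most-significant byte.
So the memory order matches the most-significant-first order: FC 79 60 3F.

FC 79 60 3F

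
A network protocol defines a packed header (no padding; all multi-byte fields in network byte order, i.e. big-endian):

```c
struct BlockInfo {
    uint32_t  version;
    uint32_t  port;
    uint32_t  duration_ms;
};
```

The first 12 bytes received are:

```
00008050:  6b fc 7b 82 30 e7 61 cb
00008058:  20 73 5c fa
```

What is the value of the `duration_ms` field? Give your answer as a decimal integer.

`duration_ms` follows `version` (4 B), `port` (4 B), so it starts at offset 4 + 4 = 8 and occupies 4 bytes.
Bytes at offsets 8..11: 20 73 5C FA.
Big-endian stores the most-significant byte at the lowest address.
The bytes are already most-significant first: 0x20735CFA.
0x20735CFA = 544431354.

544431354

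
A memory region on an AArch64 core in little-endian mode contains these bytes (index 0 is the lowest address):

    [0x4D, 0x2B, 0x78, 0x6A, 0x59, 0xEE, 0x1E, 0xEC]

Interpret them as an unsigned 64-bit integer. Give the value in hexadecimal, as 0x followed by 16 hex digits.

In little-endian order the low byte comes first in memory.
Reassemble most-significant byte first: EC 1E EE 59 6A 78 2B 4D → 0xEC1EEE596A782B4D.

0xEC1EEE596A782B4D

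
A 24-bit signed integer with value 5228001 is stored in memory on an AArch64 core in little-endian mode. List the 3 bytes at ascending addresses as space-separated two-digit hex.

5228001 in hexadecimal, padded to 24 bits, is 0x4FC5E1.
Split into bytes (most-significant first): 4F C5 E1.
In little-endian order the low byte comes first in memory.
So at ascending addresses the bytes are E1 C5 4F.

E1 C5 4F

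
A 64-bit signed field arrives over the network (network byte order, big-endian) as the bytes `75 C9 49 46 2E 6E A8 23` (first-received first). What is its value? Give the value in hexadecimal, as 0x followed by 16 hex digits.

Big-endian stores the most-significant byte at the lowest address.
The bytes are already most-significant first: 0x75C949462E6EA823.

0x75C949462E6EA823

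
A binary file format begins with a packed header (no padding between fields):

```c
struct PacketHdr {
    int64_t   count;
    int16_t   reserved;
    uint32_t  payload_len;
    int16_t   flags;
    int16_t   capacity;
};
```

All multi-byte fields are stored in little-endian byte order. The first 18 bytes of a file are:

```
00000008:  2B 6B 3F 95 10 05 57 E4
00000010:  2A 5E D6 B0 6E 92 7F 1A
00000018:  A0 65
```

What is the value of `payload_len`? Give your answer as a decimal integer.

2456727766

`payload_len` follows `count` (8 B), `reserved` (2 B), so it starts at offset 8 + 2 = 10 and occupies 4 bytes.
Bytes at offsets 10..13: D6 B0 6E 92.
Little-endian stores the least-significant byte at the lowest address.
Reassemble most-significant byte first: 92 6E B0 D6 → 0x926EB0D6.
0x926EB0D6 = 2456727766.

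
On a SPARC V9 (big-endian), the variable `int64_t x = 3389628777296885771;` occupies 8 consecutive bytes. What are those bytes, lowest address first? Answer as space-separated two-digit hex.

2F 0A 61 69 F7 38 F8 0B

3389628777296885771 in hexadecimal, padded to 64 bits, is 0x2F0A6169F738F80B.
Split into bytes (most-significant first): 2F 0A 61 69 F7 38 F8 0B.
Big-endian stores the most-significant byte at the lowest address.
So the memory order matches the most-significant-first order: 2F 0A 61 69 F7 38 F8 0B.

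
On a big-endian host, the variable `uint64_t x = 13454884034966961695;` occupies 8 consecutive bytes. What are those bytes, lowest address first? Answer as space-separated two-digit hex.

BA B9 59 BE 26 47 BE 1F

13454884034966961695 in hexadecimal, padded to 64 bits, is 0xBAB959BE2647BE1F.
Split into bytes (most-significant first): BA B9 59 BE 26 47 BE 1F.
In big-endian order the high byte comes first in memory.
So the memory order matches the most-significant-first order: BA B9 59 BE 26 47 BE 1F.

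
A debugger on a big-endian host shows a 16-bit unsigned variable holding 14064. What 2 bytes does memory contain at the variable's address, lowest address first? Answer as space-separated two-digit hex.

36 F0

14064 in hexadecimal, padded to 16 bits, is 0x36F0.
Split into bytes (most-significant first): 36 F0.
Big-endian: lowest address holds the most-significant byte.
So the memory order matches the most-significant-first order: 36 F0.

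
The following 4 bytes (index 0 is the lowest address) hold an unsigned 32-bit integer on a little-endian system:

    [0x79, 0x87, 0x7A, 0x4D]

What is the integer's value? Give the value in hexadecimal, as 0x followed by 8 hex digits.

0x4D7A8779

Little-endian stores the least-significant byte at the lowest address.
Reassemble most-significant byte first: 4D 7A 87 79 → 0x4D7A8779.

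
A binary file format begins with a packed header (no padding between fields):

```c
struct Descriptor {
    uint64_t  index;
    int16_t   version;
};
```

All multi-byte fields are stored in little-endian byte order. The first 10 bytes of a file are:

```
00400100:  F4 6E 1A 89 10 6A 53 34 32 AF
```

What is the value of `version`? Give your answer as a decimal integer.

-20686

`version` follows `index` (8 bytes), so it starts at byte offset 8 and occupies 2 bytes.
Bytes at offsets 8..9: 32 AF.
Little-endian stores the least-significant byte at the lowest address.
Reassemble most-significant byte first: AF 32 → 0xAF32.
Top bit is set, so as a signed 16-bit value this is 0xAF32 − 2^16 = -20686.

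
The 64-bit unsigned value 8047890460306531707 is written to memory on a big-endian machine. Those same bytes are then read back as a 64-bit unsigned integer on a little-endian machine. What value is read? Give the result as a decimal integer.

8047890460306531707 in 64-bit hexadecimal is 0x6FAFD9BBEDD3657B.
Stored big-endian, the bytes at ascending addresses are 6F AF D9 BB ED D3 65 7B.
Read back as little-endian, the first byte is least significant, giving 0x7B65D3EDBBD9AF6F.
0x7B65D3EDBBD9AF6F = 8891746057325227887.

8891746057325227887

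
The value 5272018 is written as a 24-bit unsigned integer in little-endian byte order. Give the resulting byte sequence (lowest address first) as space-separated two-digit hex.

5272018 in hexadecimal, padded to 24 bits, is 0x5071D2.
Split into bytes (most-significant first): 50 71 D2.
Little-endian: lowest address holds the least-significant byte.
So at ascending addresses the bytes are D2 71 50.

D2 71 50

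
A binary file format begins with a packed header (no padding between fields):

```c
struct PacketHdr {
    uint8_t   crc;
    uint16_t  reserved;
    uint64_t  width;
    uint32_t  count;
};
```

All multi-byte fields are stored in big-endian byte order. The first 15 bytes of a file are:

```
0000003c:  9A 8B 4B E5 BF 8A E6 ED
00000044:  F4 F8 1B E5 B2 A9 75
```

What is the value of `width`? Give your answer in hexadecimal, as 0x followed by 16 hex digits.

`width` follows `crc` (1 B), `reserved` (2 B), so it starts at offset 1 + 2 = 3 and occupies 8 bytes.
Bytes at offsets 3..10: E5 BF 8A E6 ED F4 F8 1B.
Big-endian: lowest address holds the most-significant byte.
The bytes are already most-significant first: 0xE5BF8AE6EDF4F81B.

0xE5BF8AE6EDF4F81B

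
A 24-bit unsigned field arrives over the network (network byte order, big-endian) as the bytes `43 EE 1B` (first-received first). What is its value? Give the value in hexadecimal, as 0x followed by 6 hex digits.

0x43EE1B

Big-endian: lowest address holds the most-significant byte.
The bytes are already most-significant first: 0x43EE1B.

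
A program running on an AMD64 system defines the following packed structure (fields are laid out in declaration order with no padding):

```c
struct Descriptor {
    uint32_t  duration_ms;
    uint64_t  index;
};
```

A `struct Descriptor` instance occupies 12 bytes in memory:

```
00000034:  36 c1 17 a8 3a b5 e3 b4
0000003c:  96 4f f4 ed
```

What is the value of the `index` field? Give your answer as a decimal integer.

`index` follows `duration_ms` (4 bytes), so it starts at byte offset 4 and occupies 8 bytes.
Bytes at offsets 4..11: 3A B5 E3 B4 96 4F F4 ED.
Little-endian stores the least-significant byte at the lowest address.
Reassemble most-significant byte first: ED F4 4F 96 B4 E3 B5 3A → 0xEDF44F96B4E3B53A.
0xEDF44F96B4E3B53A = 17146417190004831546.

17146417190004831546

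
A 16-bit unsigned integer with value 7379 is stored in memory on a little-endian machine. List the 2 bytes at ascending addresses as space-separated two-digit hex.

D3 1C

7379 in hexadecimal, padded to 16 bits, is 0x1CD3.
Split into bytes (most-significant first): 1C D3.
Little-endian stores the least-significant byte at the lowest address.
So at ascending addresses the bytes are D3 1C.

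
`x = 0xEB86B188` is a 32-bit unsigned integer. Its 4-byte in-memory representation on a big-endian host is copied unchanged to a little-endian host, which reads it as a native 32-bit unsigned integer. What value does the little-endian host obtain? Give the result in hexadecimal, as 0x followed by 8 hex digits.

Stored big-endian, the bytes at ascending addresses are EB 86 B1 88.
Read back as little-endian, the first byte is least significant, giving 0x88B186EB.

0x88B186EB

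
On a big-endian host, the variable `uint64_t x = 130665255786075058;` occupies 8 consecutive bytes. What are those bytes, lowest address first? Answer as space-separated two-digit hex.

01 D0 37 5B 9B 9D 53 B2

130665255786075058 in hexadecimal, padded to 64 bits, is 0x01D0375B9B9D53B2.
Split into bytes (most-significant first): 01 D0 37 5B 9B 9D 53 B2.
Big-endian: lowest address holds the most-significant byte.
So the memory order matches the most-significant-first order: 01 D0 37 5B 9B 9D 53 B2.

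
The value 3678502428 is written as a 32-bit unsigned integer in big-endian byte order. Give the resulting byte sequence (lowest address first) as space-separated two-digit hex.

DB 41 7E 1C

3678502428 in hexadecimal, padded to 32 bits, is 0xDB417E1C.
Split into bytes (most-significant first): DB 41 7E 1C.
Big-endian stores the most-significant byte at the lowest address.
So the memory order matches the most-significant-first order: DB 41 7E 1C.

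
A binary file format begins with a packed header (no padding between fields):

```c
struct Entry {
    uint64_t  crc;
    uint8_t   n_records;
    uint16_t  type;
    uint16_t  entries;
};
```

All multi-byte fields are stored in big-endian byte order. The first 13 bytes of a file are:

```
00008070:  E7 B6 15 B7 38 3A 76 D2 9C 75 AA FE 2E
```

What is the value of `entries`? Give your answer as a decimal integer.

`entries` follows `crc` (8 B), `n_records` (1 B), `type` (2 B), so it starts at offset 8 + 1 + 2 = 11 and occupies 2 bytes.
Bytes at offsets 11..12: FE 2E.
Big-endian stores the most-significant byte at the lowest address.
The bytes are already most-significant first: 0xFE2E.
0xFE2E = 65070.

65070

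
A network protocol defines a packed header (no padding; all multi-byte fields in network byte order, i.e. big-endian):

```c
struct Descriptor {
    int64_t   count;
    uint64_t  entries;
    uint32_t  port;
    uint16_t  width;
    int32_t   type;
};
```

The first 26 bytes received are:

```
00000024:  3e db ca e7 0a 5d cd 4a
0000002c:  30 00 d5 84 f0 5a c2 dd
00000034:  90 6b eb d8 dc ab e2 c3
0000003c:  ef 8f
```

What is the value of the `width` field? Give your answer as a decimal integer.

`width` follows `count` (8 B), `entries` (8 B), `port` (4 B), so it starts at offset 8 + 8 + 4 = 20 and occupies 2 bytes.
Bytes at offsets 20..21: DC AB.
Big-endian: lowest address holds the most-significant byte.
The bytes are already most-significant first: 0xDCAB.
0xDCAB = 56491.

56491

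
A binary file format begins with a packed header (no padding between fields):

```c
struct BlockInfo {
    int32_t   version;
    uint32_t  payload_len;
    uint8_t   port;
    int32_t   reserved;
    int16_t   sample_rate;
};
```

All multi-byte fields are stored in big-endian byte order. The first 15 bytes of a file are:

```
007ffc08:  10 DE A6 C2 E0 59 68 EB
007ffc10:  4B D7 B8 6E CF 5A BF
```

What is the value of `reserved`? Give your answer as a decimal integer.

`reserved` follows `version` (4 B), `payload_len` (4 B), `port` (1 B), so it starts at offset 4 + 4 + 1 = 9 and occupies 4 bytes.
Bytes at offsets 9..12: D7 B8 6E CF.
Big-endian: lowest address holds the most-significant byte.
The bytes are already most-significant first: 0xD7B86ECF.
Top bit is set, so as a signed 32-bit value this is 0xD7B86ECF − 2^32 = -675778865.

-675778865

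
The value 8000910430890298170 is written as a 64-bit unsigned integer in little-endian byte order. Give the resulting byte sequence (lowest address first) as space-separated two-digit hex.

3A 0B EF 70 A5 F1 08 6F

8000910430890298170 in hexadecimal, padded to 64 bits, is 0x6F08F1A570EF0B3A.
Split into bytes (most-significant first): 6F 08 F1 A5 70 EF 0B 3A.
Little-endian: lowest address holds the least-significant byte.
So at ascending addresses the bytes are 3A 0B EF 70 A5 F1 08 6F.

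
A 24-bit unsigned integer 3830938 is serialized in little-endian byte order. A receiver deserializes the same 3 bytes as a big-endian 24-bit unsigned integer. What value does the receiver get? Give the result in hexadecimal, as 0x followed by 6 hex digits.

0x9A743A

3830938 in 24-bit hexadecimal is 0x3A749A.
Stored little-endian, the bytes at ascending addresses are 9A 74 3A.
Read back as big-endian, the last byte is least significant, giving 0x9A743A.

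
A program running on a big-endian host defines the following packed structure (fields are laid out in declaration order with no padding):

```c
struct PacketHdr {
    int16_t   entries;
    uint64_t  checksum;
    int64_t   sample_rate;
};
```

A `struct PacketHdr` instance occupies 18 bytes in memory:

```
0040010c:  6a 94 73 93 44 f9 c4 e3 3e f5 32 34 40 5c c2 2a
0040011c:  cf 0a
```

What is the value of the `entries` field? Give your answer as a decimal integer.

27284

`entries` is the first field, at byte offset 0, occupying 2 bytes.
Bytes at offsets 0..1: 6A 94.
Big-endian: lowest address holds the most-significant byte.
The bytes are already most-significant first: 0x6A94.
0x6A94 = 27284.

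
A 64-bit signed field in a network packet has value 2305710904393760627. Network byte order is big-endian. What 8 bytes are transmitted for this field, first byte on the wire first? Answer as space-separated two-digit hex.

1F FF 87 D9 F3 22 7F 73

2305710904393760627 in hexadecimal, padded to 64 bits, is 0x1FFF87D9F3227F73.
Split into bytes (most-significant first): 1F FF 87 D9 F3 22 7F 73.
Big-endian stores the most-significant byte at the lowest address.
So the memory order matches the most-significant-first order: 1F FF 87 D9 F3 22 7F 73.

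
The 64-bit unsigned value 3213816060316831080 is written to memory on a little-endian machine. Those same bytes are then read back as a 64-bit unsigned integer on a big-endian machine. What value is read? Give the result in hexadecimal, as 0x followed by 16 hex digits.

0x684DA1E8ADC4992C

3213816060316831080 in 64-bit hexadecimal is 0x2C99C4ADE8A14D68.
Stored little-endian, the bytes at ascending addresses are 68 4D A1 E8 AD C4 99 2C.
Read back as big-endian, the last byte is least significant, giving 0x684DA1E8ADC4992C.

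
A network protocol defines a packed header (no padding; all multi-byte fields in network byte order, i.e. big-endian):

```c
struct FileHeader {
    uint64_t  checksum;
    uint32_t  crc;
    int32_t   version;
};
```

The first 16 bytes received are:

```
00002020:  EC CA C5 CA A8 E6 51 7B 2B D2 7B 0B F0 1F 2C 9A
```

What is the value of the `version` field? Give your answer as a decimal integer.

-266392422

`version` follows `checksum` (8 B), `crc` (4 B), so it starts at offset 8 + 4 = 12 and occupies 4 bytes.
Bytes at offsets 12..15: F0 1F 2C 9A.
In big-endian order the high byte comes first in memory.
The bytes are already most-significant first: 0xF01F2C9A.
Top bit is set, so as a signed 32-bit value this is 0xF01F2C9A − 2^32 = -266392422.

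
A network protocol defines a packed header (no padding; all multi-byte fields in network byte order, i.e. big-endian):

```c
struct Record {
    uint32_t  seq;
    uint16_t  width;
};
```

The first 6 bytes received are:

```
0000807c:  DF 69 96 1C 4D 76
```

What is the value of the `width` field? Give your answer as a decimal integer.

19830

`width` follows `seq` (4 bytes), so it starts at byte offset 4 and occupies 2 bytes.
Bytes at offsets 4..5: 4D 76.
Big-endian stores the most-significant byte at the lowest address.
The bytes are already most-significant first: 0x4D76.
0x4D76 = 19830.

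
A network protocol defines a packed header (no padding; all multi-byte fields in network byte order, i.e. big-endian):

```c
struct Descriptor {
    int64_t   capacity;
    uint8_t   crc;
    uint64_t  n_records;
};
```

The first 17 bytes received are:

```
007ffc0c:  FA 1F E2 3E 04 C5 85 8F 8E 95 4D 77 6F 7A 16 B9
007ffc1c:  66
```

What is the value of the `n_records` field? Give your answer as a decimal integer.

10758386405531367782

`n_records` follows `capacity` (8 B), `crc` (1 B), so it starts at offset 8 + 1 = 9 and occupies 8 bytes.
Bytes at offsets 9..16: 95 4D 77 6F 7A 16 B9 66.
Big-endian: lowest address holds the most-significant byte.
The bytes are already most-significant first: 0x954D776F7A16B966.
0x954D776F7A16B966 = 10758386405531367782.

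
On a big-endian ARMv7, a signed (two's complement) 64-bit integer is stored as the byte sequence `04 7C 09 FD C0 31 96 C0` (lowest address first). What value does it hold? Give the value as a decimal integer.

323144258719684288

In big-endian order the high byte comes first in memory.
The bytes are already most-significant first: 0x047C09FDC03196C0.
0x047C09FDC03196C0 = 323144258719684288.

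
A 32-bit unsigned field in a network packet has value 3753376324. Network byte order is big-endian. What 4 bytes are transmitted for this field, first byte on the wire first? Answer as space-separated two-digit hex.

DF B7 FA 44

3753376324 in hexadecimal, padded to 32 bits, is 0xDFB7FA44.
Split into bytes (most-significant first): DF B7 FA 44.
Big-endian: lowest address holds the most-significant byte.
So the memory order matches the most-significant-first order: DF B7 FA 44.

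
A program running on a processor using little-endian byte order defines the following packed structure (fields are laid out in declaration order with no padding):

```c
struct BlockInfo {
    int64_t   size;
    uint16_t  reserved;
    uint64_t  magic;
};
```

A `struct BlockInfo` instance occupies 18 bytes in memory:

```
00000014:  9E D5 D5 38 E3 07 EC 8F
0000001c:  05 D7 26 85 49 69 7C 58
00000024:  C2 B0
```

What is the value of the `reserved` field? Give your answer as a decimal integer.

`reserved` follows `size` (8 bytes), so it starts at byte offset 8 and occupies 2 bytes.
Bytes at offsets 8..9: 05 D7.
Little-endian: lowest address holds the least-significant byte.
Reassemble most-significant byte first: D7 05 → 0xD705.
0xD705 = 55045.

55045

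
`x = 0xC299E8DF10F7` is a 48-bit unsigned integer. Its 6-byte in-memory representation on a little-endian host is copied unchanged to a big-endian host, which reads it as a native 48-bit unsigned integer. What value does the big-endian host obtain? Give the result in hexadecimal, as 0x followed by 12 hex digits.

Stored little-endian, the bytes at ascending addresses are F7 10 DF E8 99 C2.
Read back as big-endian, the last byte is least significant, giving 0xF710DFE899C2.

0xF710DFE899C2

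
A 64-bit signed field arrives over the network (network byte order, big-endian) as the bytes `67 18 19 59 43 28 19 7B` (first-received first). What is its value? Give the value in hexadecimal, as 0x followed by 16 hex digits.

Big-endian stores the most-significant byte at the lowest address.
The bytes are already most-significant first: 0x671819594328197B.

0x671819594328197B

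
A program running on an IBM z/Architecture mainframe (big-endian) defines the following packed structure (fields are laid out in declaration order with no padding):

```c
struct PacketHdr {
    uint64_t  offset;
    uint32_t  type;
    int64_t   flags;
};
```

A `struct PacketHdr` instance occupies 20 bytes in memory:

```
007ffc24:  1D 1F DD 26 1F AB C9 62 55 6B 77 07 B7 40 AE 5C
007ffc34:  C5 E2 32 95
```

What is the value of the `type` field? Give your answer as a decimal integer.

`type` follows `offset` (8 bytes), so it starts at byte offset 8 and occupies 4 bytes.
Bytes at offsets 8..11: 55 6B 77 07.
Big-endian: lowest address holds the most-significant byte.
The bytes are already most-significant first: 0x556B7707.
0x556B7707 = 1433106183.

1433106183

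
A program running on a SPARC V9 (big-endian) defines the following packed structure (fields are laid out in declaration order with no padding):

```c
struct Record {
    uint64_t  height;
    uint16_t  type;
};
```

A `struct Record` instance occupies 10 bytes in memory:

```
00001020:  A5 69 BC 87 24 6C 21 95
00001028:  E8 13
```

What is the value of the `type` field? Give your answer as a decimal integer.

`type` follows `height` (8 bytes), so it starts at byte offset 8 and occupies 2 bytes.
Bytes at offsets 8..9: E8 13.
Big-endian: lowest address holds the most-significant byte.
The bytes are already most-significant first: 0xE813.
0xE813 = 59411.

59411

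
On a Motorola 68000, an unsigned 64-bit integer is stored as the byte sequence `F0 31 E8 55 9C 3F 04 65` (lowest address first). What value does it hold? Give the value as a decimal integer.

17307870297352766565

Big-endian: lowest address holds the most-significant byte.
The bytes are already most-significant first: 0xF031E8559C3F0465.
0xF031E8559C3F0465 = 17307870297352766565.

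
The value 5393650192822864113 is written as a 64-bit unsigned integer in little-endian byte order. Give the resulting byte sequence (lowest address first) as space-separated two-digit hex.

5393650192822864113 in hexadecimal, padded to 64 bits, is 0x4ADA184609EC88F1.
Split into bytes (most-significant first): 4A DA 18 46 09 EC 88 F1.
Little-endian stores the least-significant byte at the lowest address.
So at ascending addresses the bytes are F1 88 EC 09 46 18 DA 4A.

F1 88 EC 09 46 18 DA 4A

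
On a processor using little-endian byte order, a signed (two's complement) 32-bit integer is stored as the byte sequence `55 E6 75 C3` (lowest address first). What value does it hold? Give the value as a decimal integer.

Little-endian: lowest address holds the least-significant byte.
Reassemble most-significant byte first: C3 75 E6 55 → 0xC375E655.
Top bit is set, so as a signed 32-bit value this is 0xC375E655 − 2^32 = -1015683499.

-1015683499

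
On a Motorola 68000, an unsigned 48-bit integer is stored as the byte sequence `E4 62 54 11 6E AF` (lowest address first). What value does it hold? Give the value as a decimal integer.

Big-endian stores the most-significant byte at the lowest address.
The bytes are already most-significant first: 0xE46254116EAF.
0xE46254116EAF = 251110968356527.

251110968356527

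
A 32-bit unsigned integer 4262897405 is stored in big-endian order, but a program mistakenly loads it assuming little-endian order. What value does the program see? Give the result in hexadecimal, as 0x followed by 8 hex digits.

0xFDA616FE

4262897405 in 32-bit hexadecimal is 0xFE16A6FD.
Stored big-endian, the bytes at ascending addresses are FE 16 A6 FD.
Read back as little-endian, the first byte is least significant, giving 0xFDA616FE.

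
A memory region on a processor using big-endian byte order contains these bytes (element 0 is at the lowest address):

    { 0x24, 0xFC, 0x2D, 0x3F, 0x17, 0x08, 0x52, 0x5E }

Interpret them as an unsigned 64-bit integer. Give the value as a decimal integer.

2665054828489101918

Big-endian stores the most-significant byte at the lowest address.
The bytes are already most-significant first: 0x24FC2D3F1708525E.
0x24FC2D3F1708525E = 2665054828489101918.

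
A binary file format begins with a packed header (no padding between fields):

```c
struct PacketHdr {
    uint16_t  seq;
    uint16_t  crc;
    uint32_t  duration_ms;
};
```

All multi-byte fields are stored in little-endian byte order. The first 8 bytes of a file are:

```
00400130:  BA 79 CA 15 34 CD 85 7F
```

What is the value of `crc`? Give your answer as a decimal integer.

5578

`crc` follows `seq` (2 bytes), so it starts at byte offset 2 and occupies 2 bytes.
Bytes at offsets 2..3: CA 15.
In little-endian order the low byte comes first in memory.
Reassemble most-significant byte first: 15 CA → 0x15CA.
0x15CA = 5578.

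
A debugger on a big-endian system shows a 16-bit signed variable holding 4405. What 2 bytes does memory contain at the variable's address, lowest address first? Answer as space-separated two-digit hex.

4405 in hexadecimal, padded to 16 bits, is 0x1135.
Split into bytes (most-significant first): 11 35.
Big-endian: lowest address holds the most-significant byte.
So the memory order matches the most-significant-first order: 11 35.

11 35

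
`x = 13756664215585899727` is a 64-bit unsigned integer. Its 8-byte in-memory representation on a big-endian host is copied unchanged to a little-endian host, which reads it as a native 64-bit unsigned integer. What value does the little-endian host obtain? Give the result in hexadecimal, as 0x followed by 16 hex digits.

13756664215585899727 in 64-bit hexadecimal is 0xBEE97D37D85344CF.
Stored big-endian, the bytes at ascending addresses are BE E9 7D 37 D8 53 44 CF.
Read back as little-endian, the first byte is least significant, giving 0xCF4453D8377DE9BE.

0xCF4453D8377DE9BE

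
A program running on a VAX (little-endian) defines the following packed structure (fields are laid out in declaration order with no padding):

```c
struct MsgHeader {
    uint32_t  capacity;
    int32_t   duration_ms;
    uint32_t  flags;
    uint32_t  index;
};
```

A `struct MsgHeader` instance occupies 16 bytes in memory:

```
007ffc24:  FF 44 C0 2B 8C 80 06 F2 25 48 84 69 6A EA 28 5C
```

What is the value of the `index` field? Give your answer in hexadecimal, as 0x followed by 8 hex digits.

0x5C28EA6A

`index` follows `capacity` (4 B), `duration_ms` (4 B), `flags` (4 B), so it starts at offset 4 + 4 + 4 = 12 and occupies 4 bytes.
Bytes at offsets 12..15: 6A EA 28 5C.
In little-endian order the low byte comes first in memory.
Reassemble most-significant byte first: 5C 28 EA 6A → 0x5C28EA6A.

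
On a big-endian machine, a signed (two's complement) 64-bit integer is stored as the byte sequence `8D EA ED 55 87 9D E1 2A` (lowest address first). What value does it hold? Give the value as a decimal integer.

-8220497218208145110

Big-endian stores the most-significant byte at the lowest address.
The bytes are already most-significant first: 0x8DEAED55879DE12A.
Top bit is set, so as a signed 64-bit value this is 0x8DEAED55879DE12A − 2^64 = -8220497218208145110.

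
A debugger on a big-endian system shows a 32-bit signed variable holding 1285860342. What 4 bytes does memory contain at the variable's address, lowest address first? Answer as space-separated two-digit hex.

4C A4 AB F6

1285860342 in hexadecimal, padded to 32 bits, is 0x4CA4ABF6.
Split into bytes (most-significant first): 4C A4 AB F6.
Big-endian: lowest address holds the most-significant byte.
So the memory order matches the most-significant-first order: 4C A4 AB F6.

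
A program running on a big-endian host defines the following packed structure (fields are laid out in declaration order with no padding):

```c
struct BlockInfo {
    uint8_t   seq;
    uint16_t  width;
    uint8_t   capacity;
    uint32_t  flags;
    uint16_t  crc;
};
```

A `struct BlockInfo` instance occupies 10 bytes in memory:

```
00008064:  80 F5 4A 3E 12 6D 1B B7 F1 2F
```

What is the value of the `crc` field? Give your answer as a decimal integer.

61743

`crc` follows `seq` (1 B), `width` (2 B), `capacity` (1 B), `flags` (4 B), so it starts at offset 1 + 2 + 1 + 4 = 8 and occupies 2 bytes.
Bytes at offsets 8..9: F1 2F.
In big-endian order the high byte comes first in memory.
The bytes are already most-significant first: 0xF12F.
0xF12F = 61743.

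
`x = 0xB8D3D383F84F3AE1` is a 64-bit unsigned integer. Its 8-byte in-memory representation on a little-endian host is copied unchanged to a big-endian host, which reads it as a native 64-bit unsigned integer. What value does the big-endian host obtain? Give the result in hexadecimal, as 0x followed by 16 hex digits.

0xE13A4FF883D3D3B8

Stored little-endian, the bytes at ascending addresses are E1 3A 4F F8 83 D3 D3 B8.
Read back as big-endian, the last byte is least significant, giving 0xE13A4FF883D3D3B8.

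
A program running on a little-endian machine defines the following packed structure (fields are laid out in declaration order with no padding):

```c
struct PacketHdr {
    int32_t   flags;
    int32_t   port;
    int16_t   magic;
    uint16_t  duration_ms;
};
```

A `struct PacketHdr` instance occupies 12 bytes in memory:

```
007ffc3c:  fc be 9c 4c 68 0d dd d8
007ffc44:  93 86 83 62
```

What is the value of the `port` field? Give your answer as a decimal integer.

-656601752

`port` follows `flags` (4 bytes), so it starts at byte offset 4 and occupies 4 bytes.
Bytes at offsets 4..7: 68 0D DD D8.
Little-endian stores the least-significant byte at the lowest address.
Reassemble most-significant byte first: D8 DD 0D 68 → 0xD8DD0D68.
Top bit is set, so as a signed 32-bit value this is 0xD8DD0D68 − 2^32 = -656601752.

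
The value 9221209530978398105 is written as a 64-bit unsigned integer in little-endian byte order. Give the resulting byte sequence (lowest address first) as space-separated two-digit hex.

9221209530978398105 in hexadecimal, padded to 64 bits, is 0x7FF851365D69EF99.
Split into bytes (most-significant first): 7F F8 51 36 5D 69 EF 99.
In little-endian order the low byte comes first in memory.
So at ascending addresses the bytes are 99 EF 69 5D 36 51 F8 7F.

99 EF 69 5D 36 51 F8 7F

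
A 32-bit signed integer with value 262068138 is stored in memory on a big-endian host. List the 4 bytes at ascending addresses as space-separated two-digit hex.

0F 9E D7 AA

262068138 in hexadecimal, padded to 32 bits, is 0x0F9ED7AA.
Split into bytes (most-significant first): 0F 9E D7 AA.
In big-endian order the high byte comes first in memory.
So the memory order matches the most-significant-first order: 0F 9E D7 AA.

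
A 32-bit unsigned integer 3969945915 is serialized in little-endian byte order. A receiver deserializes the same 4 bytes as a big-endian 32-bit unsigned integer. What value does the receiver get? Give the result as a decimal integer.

3969945915 in 32-bit hexadecimal is 0xECA0913B.
Stored little-endian, the bytes at ascending addresses are 3B 91 A0 EC.
Read back as big-endian, the last byte is least significant, giving 0x3B91A0EC.
0x3B91A0EC = 999399660.

999399660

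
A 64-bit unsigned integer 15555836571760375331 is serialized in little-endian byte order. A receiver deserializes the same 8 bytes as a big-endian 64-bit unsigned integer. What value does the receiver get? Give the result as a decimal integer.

15555836571760375331 in 64-bit hexadecimal is 0xD7E16EF193CEB623.
Stored little-endian, the bytes at ascending addresses are 23 B6 CE 93 F1 6E E1 D7.
Read back as big-endian, the last byte is least significant, giving 0x23B6CE93F16EE1D7.
0x23B6CE93F16EE1D7 = 2573471371894907351.

2573471371894907351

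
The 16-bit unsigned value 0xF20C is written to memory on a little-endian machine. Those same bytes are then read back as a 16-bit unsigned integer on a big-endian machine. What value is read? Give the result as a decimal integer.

Stored little-endian, the bytes at ascending addresses are 0C F2.
Read back as big-endian, the last byte is least significant, giving 0x0CF2.
0x0CF2 = 3314.

3314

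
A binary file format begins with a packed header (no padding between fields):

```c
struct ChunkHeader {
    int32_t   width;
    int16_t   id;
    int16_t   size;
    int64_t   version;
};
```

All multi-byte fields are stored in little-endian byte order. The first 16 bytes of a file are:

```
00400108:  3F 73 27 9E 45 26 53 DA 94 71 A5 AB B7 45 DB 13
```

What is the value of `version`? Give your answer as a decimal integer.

1430813961781342612

`version` follows `width` (4 B), `id` (2 B), `size` (2 B), so it starts at offset 4 + 2 + 2 = 8 and occupies 8 bytes.
Bytes at offsets 8..15: 94 71 A5 AB B7 45 DB 13.
Little-endian: lowest address holds the least-significant byte.
Reassemble most-significant byte first: 13 DB 45 B7 AB A5 71 94 → 0x13DB45B7ABA57194.
0x13DB45B7ABA57194 = 1430813961781342612.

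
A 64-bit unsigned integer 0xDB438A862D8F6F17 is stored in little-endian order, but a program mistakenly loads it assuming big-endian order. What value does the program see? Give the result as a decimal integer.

Stored little-endian, the bytes at ascending addresses are 17 6F 8F 2D 86 8A 43 DB.
Read back as big-endian, the last byte is least significant, giving 0x176F8F2D868A43DB.
0x176F8F2D868A43DB = 1688725810980733915.

1688725810980733915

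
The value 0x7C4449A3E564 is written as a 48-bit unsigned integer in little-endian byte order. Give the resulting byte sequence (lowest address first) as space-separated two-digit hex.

64 E5 A3 49 44 7C

Split into bytes (most-significant first): 7C 44 49 A3 E5 64.
Little-endian: lowest address holds the least-significant byte.
So at ascending addresses the bytes are 64 E5 A3 49 44 7C.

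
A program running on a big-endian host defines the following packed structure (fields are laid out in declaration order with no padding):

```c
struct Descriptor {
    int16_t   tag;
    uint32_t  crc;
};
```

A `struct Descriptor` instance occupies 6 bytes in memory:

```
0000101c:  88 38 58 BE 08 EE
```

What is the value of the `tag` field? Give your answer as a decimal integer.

-30664

`tag` is the first field, at byte offset 0, occupying 2 bytes.
Bytes at offsets 0..1: 88 38.
Big-endian: lowest address holds the most-significant byte.
The bytes are already most-significant first: 0x8838.
Top bit is set, so as a signed 16-bit value this is 0x8838 − 2^16 = -30664.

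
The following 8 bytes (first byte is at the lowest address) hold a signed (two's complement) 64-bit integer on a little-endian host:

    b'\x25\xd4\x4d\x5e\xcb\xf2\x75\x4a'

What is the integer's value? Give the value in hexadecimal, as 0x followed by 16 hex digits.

0x4A75F2CB5E4DD425

Little-endian stores the least-significant byte at the lowest address.
Reassemble most-significant byte first: 4A 75 F2 CB 5E 4D D4 25 → 0x4A75F2CB5E4DD425.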